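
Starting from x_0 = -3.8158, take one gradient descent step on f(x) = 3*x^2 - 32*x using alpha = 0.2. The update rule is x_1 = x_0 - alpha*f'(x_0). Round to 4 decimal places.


We compute the gradient at x_0 and apply the update.
f'(x) = 6*x - 32
f'(-3.8158) = 6*-3.8158 - 32 = -54.8948
x_1 = -3.8158 - 0.2*-54.8948 = 7.1632


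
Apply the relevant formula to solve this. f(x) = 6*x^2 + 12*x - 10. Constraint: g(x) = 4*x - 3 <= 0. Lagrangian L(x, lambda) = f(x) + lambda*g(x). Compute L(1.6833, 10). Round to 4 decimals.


Step 1: Evaluate f(x).
f(1.6833) = 6*1.6833^2 + 12*1.6833 - 10 = 27.2006
Step 2: Evaluate g(x).
g(1.6833) = 4*1.6833 - 3 = 3.7332
Step 3: Compute Lagrangian.
L = 27.2006 + 10*3.7332 = 64.5326


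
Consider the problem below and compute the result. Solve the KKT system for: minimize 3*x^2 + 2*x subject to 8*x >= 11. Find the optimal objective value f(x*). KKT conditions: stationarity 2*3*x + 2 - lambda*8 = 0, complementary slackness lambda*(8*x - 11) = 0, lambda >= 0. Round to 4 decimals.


Step 1: Try lambda = 0 (constraint inactive).
x_unc = -2/(2*3) = -0.3333
Check: 8*-0.3333 = -2.6664 < 11 -- violated!
Step 2: Constraint must be active: 8*x = 11
x* = 11/8 = 1.375
lambda = (2*3*1.375 + 2)/8 = 1.2813
Step 3: Compute optimal value.
f(x*) = 3*1.375^2 + 2*1.375 = 8.4219


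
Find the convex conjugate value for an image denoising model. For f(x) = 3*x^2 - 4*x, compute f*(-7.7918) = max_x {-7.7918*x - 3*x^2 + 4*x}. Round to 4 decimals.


f*(y) = sup_x {y*x - a*x^2 - b*x} = sup_x {(y-b)*x - a*x^2}
FOC: (y - b) - 2a*x = 0 => x* = (y - b)/(2a)
x* = (-7.7918 + 4)/(2*3) = -0.632
f*(-7.7918) = (y-b)^2/(4a) = (-7.7918 + 4)^2/(4*3)
= 14.3777/12 = 1.1981


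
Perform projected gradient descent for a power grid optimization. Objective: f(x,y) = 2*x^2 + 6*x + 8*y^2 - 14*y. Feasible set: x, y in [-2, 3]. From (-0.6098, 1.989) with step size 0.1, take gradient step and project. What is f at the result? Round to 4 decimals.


Step 1: Compute gradient at (-0.6098, 1.989).
grad_x = 2*2*-0.6098 + 6 = 3.5608
grad_y = 2*8*1.989 - 14 = 17.824
Step 2: Gradient step.
x_raw = -0.6098 - 0.1*3.5608 = -0.9659
y_raw = 1.989 - 0.1*17.824 = 0.2066
Step 3: Project onto [-2, 3].
x_proj = clip(-0.9659) = -0.9659
y_proj = clip(0.2066) = 0.2066
Step 4: Evaluate f.
f(-0.9659, 0.2066) = -6.4804


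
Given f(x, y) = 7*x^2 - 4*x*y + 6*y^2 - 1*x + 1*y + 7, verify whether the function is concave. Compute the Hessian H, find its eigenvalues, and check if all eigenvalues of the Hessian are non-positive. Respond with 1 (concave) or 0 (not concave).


The Hessian of f(x,y) = 7*x^2 - 4*x*y + 6*y^2 - 1*x + 1*y + 7 is:
H = [[14, -4], [-4, 12]]
Trace = 14 + 12 = 26
Determinant = 14*12 - (-4)^2 = 152
Discriminant = (26)^2 - 4*152 = 68.0
Eigenvalues: lambda_1 = 8.8769, lambda_2 = 17.1231
The function is not concave.

0


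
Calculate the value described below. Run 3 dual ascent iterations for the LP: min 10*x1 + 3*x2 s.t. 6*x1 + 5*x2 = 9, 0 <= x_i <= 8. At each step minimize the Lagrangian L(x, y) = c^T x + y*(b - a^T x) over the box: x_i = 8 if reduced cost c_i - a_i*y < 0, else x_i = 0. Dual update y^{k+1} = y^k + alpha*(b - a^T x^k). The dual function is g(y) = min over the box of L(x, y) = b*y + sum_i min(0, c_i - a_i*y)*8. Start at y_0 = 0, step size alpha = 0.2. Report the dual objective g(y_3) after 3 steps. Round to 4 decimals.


Dual ascent for LP: min 10*x1 + 3*x2, 6*x1 + 5*x2 = 9, 0 <= x_i <= 8
Step 1: y^k = 0.0, reduced costs: (10.0, 3.0)
  x^k = (0.0, 0.0), subgradient = b - a^T x = 9.0
  y^{k+1} = 0.0 + 0.2*9.0 = 1.8
Step 2: y^k = 1.8, reduced costs: (-0.8, -6.0)
  x^k = (8.0, 8.0), subgradient = b - a^T x = -79.0
  y^{k+1} = 1.8 + 0.2*-79.0 = -14.0
Step 3: y^k = -14.0, reduced costs: (94.0, 73.0)
  x^k = (0.0, 0.0), subgradient = b - a^T x = 9.0
  y^{k+1} = -14.0 + 0.2*9.0 = -12.2
Dual objective at y_3 = -12.2: reduced costs (83.2, 64.0), box minimizer x = (0.0, 0.0)
g(y_3) = b*y + (c1 - a1*y)*x1 + (c2 - a2*y)*x2 = 9*(-12.2) + 83.2*0.0 + 64.0*0.0 = -109.8 + 0.0 + 0.0 = -109.8


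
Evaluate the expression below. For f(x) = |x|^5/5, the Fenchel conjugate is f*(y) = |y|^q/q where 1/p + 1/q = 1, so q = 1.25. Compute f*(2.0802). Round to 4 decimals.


The conjugate exponent q satisfies 1/p + 1/q = 1.
p = 5, so q = 5/(5 - 1) = 1.25
|y|^q = 2.0802^1.25 = 2.4982
f*(2.0802) = 2.4982 / 1.25 = 1.9986


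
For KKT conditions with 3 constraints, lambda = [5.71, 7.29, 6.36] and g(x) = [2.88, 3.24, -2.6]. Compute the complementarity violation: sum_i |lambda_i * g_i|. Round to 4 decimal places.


KKT complementary slackness check:
lambda_1 * g_1 = 5.71 * 2.88 = 16.4448
lambda_2 * g_2 = 7.29 * 3.24 = 23.6196
lambda_3 * g_3 = 6.36 * -2.6 = -16.536
Total violation = 16.4448 + 23.6196 + 16.536 = 56.6004


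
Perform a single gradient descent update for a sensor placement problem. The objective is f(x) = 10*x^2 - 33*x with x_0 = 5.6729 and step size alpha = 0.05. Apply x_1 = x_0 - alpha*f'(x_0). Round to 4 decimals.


We compute the gradient at x_0 and apply the update.
f'(x) = 20*x - 33
f'(5.6729) = 20*5.6729 - 33 = 80.458
x_1 = 5.6729 - 0.05*80.458 = 1.65


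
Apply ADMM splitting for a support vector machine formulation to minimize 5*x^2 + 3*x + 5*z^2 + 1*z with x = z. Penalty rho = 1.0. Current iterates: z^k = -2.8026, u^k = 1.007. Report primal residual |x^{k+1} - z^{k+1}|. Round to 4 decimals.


ADMM iteration with rho = 1.0, z^k = -2.8026, u^k = 1.007
Step 1: x-update.
Minimize 5*x^2 + 3*x + (1.0/2)*(x + 2.8026 + 1.007)^2
FOC: (2*5 + 1.0)*x = -3 + 1.0*(-2.8026 - 1.007)
x^{k+1} = -0.6191
Step 2: z-update.
Minimize 5*z^2 + 1*z + (1.0/2)*(-0.6191 - z + 1.007)^2
FOC: (2*5 + 1.0)*z = -1 + 1.0*(-0.6191 + 1.007)
z^{k+1} = -0.0556
Step 3: u-update.
u^{k+1} = 1.007 - 0.6191 + 0.0556 = 0.4436
Step 4: Primal residual = |-0.6191 + 0.0556| = 0.5634


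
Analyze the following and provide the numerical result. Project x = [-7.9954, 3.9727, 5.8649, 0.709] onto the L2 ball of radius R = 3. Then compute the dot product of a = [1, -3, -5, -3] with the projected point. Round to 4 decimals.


Step 1: Compute ||x|| (intermediates to 6 decimals).
||x|| = sqrt((-7.9954)^2 + 3.9727^2 + 5.8649^2 + 0.709^2) = 10.705536
Step 2: Project.
Since ||x|| > R, scale = R/||x|| = 3/10.705536 = 0.280229, proj(x) = scale * x
proj(x) = [-2.240543, 1.113266, 1.643515, 0.198682]
Step 3: Dot product.
a^T * proj(x) = 1*(-2.240543) - 3*1.113266 - 5*1.643515 - 3*0.198682 = -14.394


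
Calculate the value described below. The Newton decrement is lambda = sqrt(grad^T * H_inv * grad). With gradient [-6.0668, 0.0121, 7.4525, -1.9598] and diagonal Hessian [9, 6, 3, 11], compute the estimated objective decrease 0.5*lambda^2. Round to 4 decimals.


Step 1: H is diagonal, so H^(-1) * g = [-0.6741, 0.002, 2.4842, -0.1782].
Step 2: g^T H^(-1) g = sum_i g_i^2 / H_ii
  = (-6.0668)^2/9 + (0.0121)^2/6 + (7.4525)^2/3 + (-1.9598)^2/11
  = 4.0896 + 0.0 + 18.5133 + 0.3492 = 22.952
Step 3: Objective decrease = 0.5 * g^T H^(-1) g = 11.476


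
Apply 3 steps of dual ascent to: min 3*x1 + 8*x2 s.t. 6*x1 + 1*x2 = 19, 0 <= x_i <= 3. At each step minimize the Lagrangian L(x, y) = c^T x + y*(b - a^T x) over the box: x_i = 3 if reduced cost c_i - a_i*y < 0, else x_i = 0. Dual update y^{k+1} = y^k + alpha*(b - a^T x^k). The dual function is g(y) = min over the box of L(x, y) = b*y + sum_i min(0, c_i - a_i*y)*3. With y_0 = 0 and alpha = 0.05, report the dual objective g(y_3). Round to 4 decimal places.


Dual ascent for LP: min 3*x1 + 8*x2, 6*x1 + 1*x2 = 19, 0 <= x_i <= 3
Step 1: y^k = 0.0, reduced costs: (3.0, 8.0)
  x^k = (0.0, 0.0), subgradient = b - a^T x = 19.0
  y^{k+1} = 0.0 + 0.05*19.0 = 0.95
Step 2: y^k = 0.95, reduced costs: (-2.7, 7.05)
  x^k = (3.0, 0.0), subgradient = b - a^T x = 1.0
  y^{k+1} = 0.95 + 0.05*1.0 = 1.0
Step 3: y^k = 1.0, reduced costs: (-3.0, 7.0)
  x^k = (3.0, 0.0), subgradient = b - a^T x = 1.0
  y^{k+1} = 1.0 + 0.05*1.0 = 1.05
Dual objective at y_3 = 1.05: reduced costs (-3.3, 6.95), box minimizer x = (3.0, 0.0)
g(y_3) = b*y + (c1 - a1*y)*x1 + (c2 - a2*y)*x2 = 19*1.05 + (-3.3)*3.0 + 6.95*0.0 = 19.95 - 9.9 + 0.0 = 10.05


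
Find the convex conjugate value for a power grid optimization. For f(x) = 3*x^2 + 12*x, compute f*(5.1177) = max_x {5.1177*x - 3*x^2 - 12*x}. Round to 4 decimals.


f*(y) = sup_x {y*x - a*x^2 - b*x} = sup_x {(y-b)*x - a*x^2}
FOC: (y - b) - 2a*x = 0 => x* = (y - b)/(2a)
x* = (5.1177 - 12)/(2*3) = -1.1471
f*(5.1177) = (y-b)^2/(4a) = (5.1177 - 12)^2/(4*3)
= 47.3661/12 = 3.9472


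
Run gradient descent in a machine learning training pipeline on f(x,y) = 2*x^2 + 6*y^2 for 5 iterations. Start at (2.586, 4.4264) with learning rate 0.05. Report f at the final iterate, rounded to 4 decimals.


Gradient descent on f(x,y) = 2*x^2 + 6*y^2.
Starting point: (2.586, 4.4264), alpha = 0.05
Step 1: grad_x = 2*2*2.586 = 10.344, grad_y = 2*6*4.4264 = 53.1168
  x_1 = 2.586 - 0.05*10.344 = 2.0688
  y_1 = 4.4264 - 0.05*53.1168 = 1.7706
Step 2: grad_x = 2*2*2.0688 = 8.2752, grad_y = 2*6*1.7706 = 21.2467
  x_2 = 2.0688 - 0.05*8.2752 = 1.655
  y_2 = 1.7706 - 0.05*21.2467 = 0.7082
Step 3: grad_x = 2*2*1.655 = 6.6202, grad_y = 2*6*0.7082 = 8.4987
  x_3 = 1.655 - 0.05*6.6202 = 1.324
  y_3 = 0.7082 - 0.05*8.4987 = 0.2833
Step 4: grad_x = 2*2*1.324 = 5.2961, grad_y = 2*6*0.2833 = 3.3995
  x_4 = 1.324 - 0.05*5.2961 = 1.0592
  y_4 = 0.2833 - 0.05*3.3995 = 0.1133
Step 5: grad_x = 2*2*1.0592 = 4.2369, grad_y = 2*6*0.1133 = 1.3598
  x_5 = 1.0592 - 0.05*4.2369 = 0.8474
  y_5 = 0.1133 - 0.05*1.3598 = 0.0453
f(0.8474, 0.0453) = 2*0.8474^2 + 6*0.0453^2 = 1.4484


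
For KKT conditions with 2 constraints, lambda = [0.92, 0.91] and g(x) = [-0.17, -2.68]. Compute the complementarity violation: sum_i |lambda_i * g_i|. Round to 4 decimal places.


KKT complementary slackness check:
lambda_1 * g_1 = 0.92 * -0.17 = -0.1564
lambda_2 * g_2 = 0.91 * -2.68 = -2.4388
Total violation = 0.1564 + 2.4388 = 2.5952


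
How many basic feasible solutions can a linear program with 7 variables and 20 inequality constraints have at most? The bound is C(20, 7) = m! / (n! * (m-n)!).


Each vertex corresponds to some choice of n active constraints out of m, so the number of vertices is at most C(m, n) = m! / (n!(m-n)!).
m = 20, n = 7
Numerator: 20 * 19 * 18 * 17 * 16 * 15 * 14
Denominator: 7! = 5040
C(20, 7) = 77520


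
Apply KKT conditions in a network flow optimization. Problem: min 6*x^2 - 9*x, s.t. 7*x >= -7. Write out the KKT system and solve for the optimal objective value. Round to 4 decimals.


Step 1: Try lambda = 0 (constraint inactive).
Stationarity: 2*6*x - 9 = 0
x* = 9/(2*6) = 0.75
Check constraint: 7*0.75 = 5.25 >= -7 -- satisfied.
Step 2: Compute optimal value.
f(x*) = 6*0.75^2 - 9*0.75 = -3.375


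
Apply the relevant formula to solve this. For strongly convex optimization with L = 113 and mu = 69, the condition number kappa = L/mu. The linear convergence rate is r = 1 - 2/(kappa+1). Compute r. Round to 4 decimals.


Step 1: Compute the condition number.
kappa = L/mu = 113/69 = 1.6377
Step 2: Compute the convergence rate.
r = 1 - 2/(kappa + 1) = 1 - 2*mu/(L + mu) = (L - mu)/(L + mu) = 44/182 = 0.2418


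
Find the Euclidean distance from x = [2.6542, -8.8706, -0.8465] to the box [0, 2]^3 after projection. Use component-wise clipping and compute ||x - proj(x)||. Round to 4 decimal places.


Project each component onto [0, 2].
clip(2.6542) = 2.0, clip(-8.8706) = 0.0, clip(-0.8465) = 0.0
Projection = [2.0, 0.0, 0.0]
Squared diffs: [0.428, 78.6875, 0.7166]
Distance = sqrt(79.8321) = 8.9349


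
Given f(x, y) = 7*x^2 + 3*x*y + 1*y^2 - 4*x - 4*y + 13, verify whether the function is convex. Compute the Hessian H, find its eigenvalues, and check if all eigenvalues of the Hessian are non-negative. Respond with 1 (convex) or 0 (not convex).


The Hessian of f(x,y) = 7*x^2 + 3*x*y + 1*y^2 - 4*x - 4*y + 13 is:
H = [[14, 3], [3, 2]]
Trace = 14 + 2 = 16
Determinant = 14*2 - (3)^2 = 19
Discriminant = (16)^2 - 4*19 = 180.0
Eigenvalues: lambda_1 = 1.2918, lambda_2 = 14.7082
The function is convex.

1


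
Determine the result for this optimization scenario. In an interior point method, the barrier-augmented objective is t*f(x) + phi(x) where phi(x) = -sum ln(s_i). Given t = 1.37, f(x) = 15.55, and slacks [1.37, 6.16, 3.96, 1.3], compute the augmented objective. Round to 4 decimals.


Step 1: Compute log-barrier.
ln values: [0.3148, 1.8181, 1.3762, 0.2624]
phi = -(0.3148 + 1.8181 + 1.3762 + 0.2624) = -3.7715
Step 2: Compute augmented objective.
t*f(x) = 1.37*15.55 = 21.3035
Total = 21.3035 - 3.7715 = 17.532


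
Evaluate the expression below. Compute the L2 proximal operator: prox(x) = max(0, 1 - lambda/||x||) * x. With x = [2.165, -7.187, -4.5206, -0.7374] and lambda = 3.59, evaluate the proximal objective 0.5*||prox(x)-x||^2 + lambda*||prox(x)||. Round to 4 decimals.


Step 1: Compute ||x||.
||x|| = 8.7932
Step 2: Compute scaling factor.
scale = max(0, 1 - 3.59/8.7932) = 0.5917
Step 3: prox(x) = [1.2811, -4.2528, -2.675, -0.4363]
||prox(x)|| = 5.2032
Step 4: Proximal objective.
0.5*||prox-x||^2 = 6.4441
lambda*||prox|| = 18.6795
Total = 25.1234


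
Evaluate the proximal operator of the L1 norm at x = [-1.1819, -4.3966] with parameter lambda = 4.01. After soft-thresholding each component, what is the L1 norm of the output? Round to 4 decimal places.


Soft-thresholding with lambda = 4.01:
prox(-1.1819) = sign(-1.1819)*max(|-1.1819| - 4.01, 0) = 0.0
prox(-4.3966) = sign(-4.3966)*max(|-4.3966| - 4.01, 0) = -0.3866
prox(x) = [0.0, -0.3866]
||prox(x)||_1 = 0.0 + 0.3866 = 0.3866


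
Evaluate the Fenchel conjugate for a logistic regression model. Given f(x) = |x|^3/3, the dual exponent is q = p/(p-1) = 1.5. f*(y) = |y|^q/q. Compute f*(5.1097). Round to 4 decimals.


The conjugate exponent q satisfies 1/p + 1/q = 1.
p = 3, so q = 3/(3 - 1) = 1.5
|y|^q = 5.1097^1.5 = 11.5503
f*(5.1097) = 11.5503 / 1.5 = 7.7002


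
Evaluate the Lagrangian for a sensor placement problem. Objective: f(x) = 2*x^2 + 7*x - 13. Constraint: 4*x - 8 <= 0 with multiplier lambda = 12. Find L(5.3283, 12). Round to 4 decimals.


Step 1: Evaluate f(x).
f(5.3283) = 2*5.3283^2 + 7*5.3283 - 13 = 81.0797
Step 2: Evaluate g(x).
g(5.3283) = 4*5.3283 - 8 = 13.3132
Step 3: Compute Lagrangian.
L = 81.0797 + 12*13.3132 = 240.8381


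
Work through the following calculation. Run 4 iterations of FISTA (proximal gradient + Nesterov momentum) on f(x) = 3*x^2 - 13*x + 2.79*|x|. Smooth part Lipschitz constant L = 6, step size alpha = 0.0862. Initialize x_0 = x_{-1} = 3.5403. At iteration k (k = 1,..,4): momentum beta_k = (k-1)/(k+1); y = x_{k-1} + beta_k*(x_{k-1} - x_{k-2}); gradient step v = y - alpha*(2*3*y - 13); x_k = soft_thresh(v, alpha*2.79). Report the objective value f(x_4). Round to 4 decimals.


FISTA on f(x) = 3*x^2 - 13*x + 2.79*|x|
L = 6, alpha = 0.0862
Iteration 1: beta = 0.0, y = 3.5403 + 0.0*(3.5403 - 3.5403) = 3.5403
  grad(y) = 8.2418, v = y - alpha*grad = 2.8299
  prox(v) = soft_thresh(2.8299, 0.2405) = 2.5894
Iteration 2: beta = 0.3333, y = 2.5894 + 0.3333*(2.5894 - 3.5403) = 2.2724
  grad(y) = 0.6343, v = y - alpha*grad = 2.2177
  prox(v) = soft_thresh(2.2177, 0.2405) = 1.9772
Iteration 3: beta = 0.5, y = 1.9772 + 0.5*(1.9772 - 2.5894) = 1.6711
  grad(y) = -2.9732, v = y - alpha*grad = 1.9274
  prox(v) = soft_thresh(1.9274, 0.2405) = 1.6869
Iteration 4: beta = 0.6, y = 1.6869 + 0.6*(1.6869 - 1.9772) = 1.5128
  grad(y) = -3.9235, v = y - alpha*grad = 1.851
  prox(v) = soft_thresh(1.851, 0.2405) = 1.6105
f(x_4) = 3*1.6105^2 - 13*1.6105 + 2.79*|1.6105| = -8.6621


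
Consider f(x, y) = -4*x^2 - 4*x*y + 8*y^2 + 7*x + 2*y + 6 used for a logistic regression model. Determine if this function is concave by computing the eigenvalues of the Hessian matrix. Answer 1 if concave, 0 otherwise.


The Hessian of f(x,y) = -4*x^2 - 4*x*y + 8*y^2 + 7*x + 2*y + 6 is:
H = [[-8, -4], [-4, 16]]
Trace = -8 + 16 = 8
Determinant = -8*16 - (-4)^2 = -144
Discriminant = (8)^2 - 4*-144 = 640.0
Eigenvalues: lambda_1 = -8.6491, lambda_2 = 16.6491
The function is not concave.

0


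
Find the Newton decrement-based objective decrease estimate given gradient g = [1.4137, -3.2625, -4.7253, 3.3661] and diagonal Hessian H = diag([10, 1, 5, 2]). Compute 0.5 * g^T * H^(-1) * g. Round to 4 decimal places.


Step 1: H is diagonal, so H^(-1) * g = [0.1414, -3.2625, -0.9451, 1.6831].
Step 2: g^T H^(-1) g = sum_i g_i^2 / H_ii
  = (1.4137)^2/10 + (-3.2625)^2/1 + (-4.7253)^2/5 + (3.3661)^2/2
  = 0.1999 + 10.6439 + 4.4657 + 5.6653 = 20.9748
Step 3: Objective decrease = 0.5 * g^T H^(-1) g = 10.4874


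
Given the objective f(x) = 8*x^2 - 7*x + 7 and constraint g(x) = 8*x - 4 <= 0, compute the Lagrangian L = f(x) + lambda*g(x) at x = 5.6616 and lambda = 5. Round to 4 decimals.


Step 1: Evaluate f(x).
f(5.6616) = 8*5.6616^2 - 7*5.6616 + 7 = 223.7985
Step 2: Evaluate g(x).
g(5.6616) = 8*5.6616 - 4 = 41.2928
Step 3: Compute Lagrangian.
L = 223.7985 + 5*41.2928 = 430.2625


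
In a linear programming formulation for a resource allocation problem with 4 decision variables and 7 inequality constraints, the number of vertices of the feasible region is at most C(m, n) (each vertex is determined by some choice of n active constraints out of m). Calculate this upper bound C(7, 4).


Each vertex corresponds to some choice of n active constraints out of m, so the number of vertices is at most C(m, n) = m! / (n!(m-n)!).
m = 7, n = 4
Numerator: 7 * 6 * 5 * 4
Denominator: 4! = 24
C(7, 4) = 35


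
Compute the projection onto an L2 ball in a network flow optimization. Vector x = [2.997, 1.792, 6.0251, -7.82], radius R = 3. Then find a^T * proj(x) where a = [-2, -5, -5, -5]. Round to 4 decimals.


Step 1: Compute ||x|| (intermediates to 6 decimals).
||x|| = sqrt(2.997^2 + 1.792^2 + 6.0251^2 + (-7.82)^2) = 10.47127
Step 2: Project.
Since ||x|| > R, scale = R/||x|| = 3/10.47127 = 0.286498, proj(x) = scale * x
proj(x) = [0.858635, 0.513404, 1.726179, -2.240414]
Step 3: Dot product.
a^T * proj(x) = -2*0.858635 - 5*0.513404 - 5*1.726179 - 5*(-2.240414) = -1.7131


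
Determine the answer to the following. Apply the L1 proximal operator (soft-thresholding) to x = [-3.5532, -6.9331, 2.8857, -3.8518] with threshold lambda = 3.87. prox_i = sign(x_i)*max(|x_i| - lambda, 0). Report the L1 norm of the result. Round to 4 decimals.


Soft-thresholding with lambda = 3.87:
prox(-3.5532) = sign(-3.5532)*max(|-3.5532| - 3.87, 0) = 0.0
prox(-6.9331) = sign(-6.9331)*max(|-6.9331| - 3.87, 0) = -3.0631
prox(2.8857) = sign(2.8857)*max(|2.8857| - 3.87, 0) = 0.0
prox(-3.8518) = sign(-3.8518)*max(|-3.8518| - 3.87, 0) = 0.0
prox(x) = [0.0, -3.0631, 0.0, 0.0]
||prox(x)||_1 = 0.0 + 3.0631 + 0.0 + 0.0 = 3.0631


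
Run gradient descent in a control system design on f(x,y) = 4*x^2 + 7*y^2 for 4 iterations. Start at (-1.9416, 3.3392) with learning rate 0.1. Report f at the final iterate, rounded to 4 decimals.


Gradient descent on f(x,y) = 4*x^2 + 7*y^2.
Starting point: (-1.9416, 3.3392), alpha = 0.1
Step 1: grad_x = 2*4*-1.9416 = -15.5328, grad_y = 2*7*3.3392 = 46.7488
  x_1 = -1.9416 - 0.1*-15.5328 = -0.3883
  y_1 = 3.3392 - 0.1*46.7488 = -1.3357
Step 2: grad_x = 2*4*-0.3883 = -3.1066, grad_y = 2*7*-1.3357 = -18.6995
  x_2 = -0.3883 - 0.1*-3.1066 = -0.0777
  y_2 = -1.3357 - 0.1*-18.6995 = 0.5343
Step 3: grad_x = 2*4*-0.0777 = -0.6213, grad_y = 2*7*0.5343 = 7.4798
  x_3 = -0.0777 - 0.1*-0.6213 = -0.0155
  y_3 = 0.5343 - 0.1*7.4798 = -0.2137
Step 4: grad_x = 2*4*-0.0155 = -0.1243, grad_y = 2*7*-0.2137 = -2.9919
  x_4 = -0.0155 - 0.1*-0.1243 = -0.0031
  y_4 = -0.2137 - 0.1*-2.9919 = 0.0855
f(-0.0031, 0.0855) = 4*(-0.0031)^2 + 7*0.0855^2 = 0.0512


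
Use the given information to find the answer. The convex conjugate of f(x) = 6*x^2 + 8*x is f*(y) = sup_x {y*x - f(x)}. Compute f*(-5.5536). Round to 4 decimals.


f*(y) = sup_x {y*x - a*x^2 - b*x} = sup_x {(y-b)*x - a*x^2}
FOC: (y - b) - 2a*x = 0 => x* = (y - b)/(2a)
x* = (-5.5536 - 8)/(2*6) = -1.1295
f*(-5.5536) = (y-b)^2/(4a) = (-5.5536 - 8)^2/(4*6)
= 183.7001/24 = 7.6542


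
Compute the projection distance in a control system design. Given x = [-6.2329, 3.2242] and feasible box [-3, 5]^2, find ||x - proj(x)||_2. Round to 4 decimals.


Project each component onto [-3, 5].
clip(-6.2329) = -3.0, clip(3.2242) = 3.2242
Projection = [-3.0, 3.2242]
Squared diffs: [10.4516, 0.0]
Distance = sqrt(10.4516) = 3.2329


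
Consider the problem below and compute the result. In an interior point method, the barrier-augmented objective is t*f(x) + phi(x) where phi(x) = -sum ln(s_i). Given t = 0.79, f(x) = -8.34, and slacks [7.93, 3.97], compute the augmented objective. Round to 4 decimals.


Step 1: Compute log-barrier.
ln values: [2.0707, 1.3788]
phi = -(2.0707 + 1.3788) = -3.4494
Step 2: Compute augmented objective.
t*f(x) = 0.79*-8.34 = -6.5886
Total = -6.5886 - 3.4494 = -10.038


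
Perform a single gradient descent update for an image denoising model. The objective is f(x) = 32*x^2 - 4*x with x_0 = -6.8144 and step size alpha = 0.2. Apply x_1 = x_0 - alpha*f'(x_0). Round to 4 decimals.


We compute the gradient at x_0 and apply the update.
f'(x) = 64*x - 4
f'(-6.8144) = 64*-6.8144 - 4 = -440.1216
x_1 = -6.8144 - 0.2*-440.1216 = 81.2099


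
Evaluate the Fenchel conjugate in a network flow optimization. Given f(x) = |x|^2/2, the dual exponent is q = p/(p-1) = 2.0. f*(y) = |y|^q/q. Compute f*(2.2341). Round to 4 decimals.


The conjugate exponent q satisfies 1/p + 1/q = 1.
p = 2, so q = 2/(2 - 1) = 2.0
|y|^q = 2.2341^2.0 = 4.9912
f*(2.2341) = 4.9912 / 2.0 = 2.4956


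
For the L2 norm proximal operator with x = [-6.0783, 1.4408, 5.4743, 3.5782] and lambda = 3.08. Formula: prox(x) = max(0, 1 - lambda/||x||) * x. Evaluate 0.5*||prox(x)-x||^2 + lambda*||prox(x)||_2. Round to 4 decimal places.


Step 1: Compute ||x||.
||x|| = 9.044
Step 2: Compute scaling factor.
scale = max(0, 1 - 3.08/9.044) = 0.6594
Step 3: prox(x) = [-4.0083, 0.9501, 3.61, 2.3596]
||prox(x)|| = 5.964
Step 4: Proximal objective.
0.5*||prox-x||^2 = 4.7432
lambda*||prox|| = 18.3691
Total = 23.1122


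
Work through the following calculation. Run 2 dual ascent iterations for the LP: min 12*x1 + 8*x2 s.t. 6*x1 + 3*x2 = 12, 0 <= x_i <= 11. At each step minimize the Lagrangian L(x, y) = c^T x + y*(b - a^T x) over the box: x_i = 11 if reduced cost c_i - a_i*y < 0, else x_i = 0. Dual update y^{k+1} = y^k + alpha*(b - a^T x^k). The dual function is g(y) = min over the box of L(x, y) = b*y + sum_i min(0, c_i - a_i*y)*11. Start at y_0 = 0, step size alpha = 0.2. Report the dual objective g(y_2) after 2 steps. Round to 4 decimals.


Dual ascent for LP: min 12*x1 + 8*x2, 6*x1 + 3*x2 = 12, 0 <= x_i <= 11
Step 1: y^k = 0.0, reduced costs: (12.0, 8.0)
  x^k = (0.0, 0.0), subgradient = b - a^T x = 12.0
  y^{k+1} = 0.0 + 0.2*12.0 = 2.4
Step 2: y^k = 2.4, reduced costs: (-2.4, 0.8)
  x^k = (11.0, 0.0), subgradient = b - a^T x = -54.0
  y^{k+1} = 2.4 + 0.2*-54.0 = -8.4
Dual objective at y_2 = -8.4: reduced costs (62.4, 33.2), box minimizer x = (0.0, 0.0)
g(y_2) = b*y + (c1 - a1*y)*x1 + (c2 - a2*y)*x2 = 12*(-8.4) + 62.4*0.0 + 33.2*0.0 = -100.8 + 0.0 + 0.0 = -100.8


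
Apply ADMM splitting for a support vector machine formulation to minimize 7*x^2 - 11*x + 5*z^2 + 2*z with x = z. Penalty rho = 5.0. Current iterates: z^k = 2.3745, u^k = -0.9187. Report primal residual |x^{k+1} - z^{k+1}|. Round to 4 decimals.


ADMM iteration with rho = 5.0, z^k = 2.3745, u^k = -0.9187
Step 1: x-update.
Minimize 7*x^2 - 11*x + (5.0/2)*(x - 2.3745 - 0.9187)^2
FOC: (2*7 + 5.0)*x = 11 + 5.0*(2.3745 + 0.9187)
x^{k+1} = 1.4456
Step 2: z-update.
Minimize 5*z^2 + 2*z + (5.0/2)*(1.4456 - z - 0.9187)^2
FOC: (2*5 + 5.0)*z = -2 + 5.0*(1.4456 - 0.9187)
z^{k+1} = 0.0423
Step 3: u-update.
u^{k+1} = -0.9187 + 1.4456 - 0.0423 = 0.4846
Step 4: Primal residual = |1.4456 - 0.0423| = 1.4033


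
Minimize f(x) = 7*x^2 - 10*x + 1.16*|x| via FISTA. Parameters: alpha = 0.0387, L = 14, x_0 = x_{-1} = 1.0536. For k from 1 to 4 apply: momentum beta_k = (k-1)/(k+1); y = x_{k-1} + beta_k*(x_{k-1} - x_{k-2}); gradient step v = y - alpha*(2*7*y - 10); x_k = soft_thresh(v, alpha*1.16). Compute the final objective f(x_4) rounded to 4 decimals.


FISTA on f(x) = 7*x^2 - 10*x + 1.16*|x|
L = 14, alpha = 0.0387
Iteration 1: beta = 0.0, y = 1.0536 + 0.0*(1.0536 - 1.0536) = 1.0536
  grad(y) = 4.7504, v = y - alpha*grad = 0.8698
  prox(v) = soft_thresh(0.8698, 0.0449) = 0.8249
Iteration 2: beta = 0.3333, y = 0.8249 + 0.3333*(0.8249 - 1.0536) = 0.7486
  grad(y) = 0.4807, v = y - alpha*grad = 0.73
  prox(v) = soft_thresh(0.73, 0.0449) = 0.6851
Iteration 3: beta = 0.5, y = 0.6851 + 0.5*(0.6851 - 0.8249) = 0.6153
  grad(y) = -1.3864, v = y - alpha*grad = 0.6689
  prox(v) = soft_thresh(0.6689, 0.0449) = 0.624
Iteration 4: beta = 0.6, y = 0.624 + 0.6*(0.624 - 0.6851) = 0.5874
  grad(y) = -1.777, v = y - alpha*grad = 0.6561
  prox(v) = soft_thresh(0.6561, 0.0449) = 0.6112
f(x_4) = 7*0.6112^2 - 10*0.6112 + 1.16*|0.6112| = -2.7881


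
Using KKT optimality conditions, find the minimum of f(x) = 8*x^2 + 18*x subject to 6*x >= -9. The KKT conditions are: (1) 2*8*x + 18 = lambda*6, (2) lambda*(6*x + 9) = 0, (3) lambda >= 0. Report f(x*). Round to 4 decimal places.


Step 1: Try lambda = 0 (constraint inactive).
Stationarity: 2*8*x + 18 = 0
x* = -18/(2*8) = -1.125
Check constraint: 6*-1.125 = -6.75 >= -9 -- satisfied.
Step 2: Compute optimal value.
f(x*) = 8*(-1.125)^2 + 18*(-1.125) = -10.125


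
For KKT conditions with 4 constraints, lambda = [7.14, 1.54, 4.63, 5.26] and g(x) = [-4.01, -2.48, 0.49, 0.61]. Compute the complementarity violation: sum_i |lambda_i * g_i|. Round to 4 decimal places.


KKT complementary slackness check:
lambda_1 * g_1 = 7.14 * -4.01 = -28.6314
lambda_2 * g_2 = 1.54 * -2.48 = -3.8192
lambda_3 * g_3 = 4.63 * 0.49 = 2.2687
lambda_4 * g_4 = 5.26 * 0.61 = 3.2086
Total violation = 28.6314 + 3.8192 + 2.2687 + 3.2086 = 37.9279


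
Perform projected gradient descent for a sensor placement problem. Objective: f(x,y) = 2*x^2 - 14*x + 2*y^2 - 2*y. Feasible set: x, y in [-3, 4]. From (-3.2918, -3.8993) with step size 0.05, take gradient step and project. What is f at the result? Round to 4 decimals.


Step 1: Compute gradient at (-3.2918, -3.8993).
grad_x = 2*2*-3.2918 - 14 = -27.1672
grad_y = 2*2*-3.8993 - 2 = -17.5972
Step 2: Gradient step.
x_raw = -3.2918 - 0.05*-27.1672 = -1.9334
y_raw = -3.8993 - 0.05*-17.5972 = -3.0194
Step 3: Project onto [-3, 4].
x_proj = clip(-1.9334) = -1.9334
y_proj = clip(-3.0194) = -3.0
Step 4: Evaluate f.
f(-1.9334, -3.0) = 58.5445


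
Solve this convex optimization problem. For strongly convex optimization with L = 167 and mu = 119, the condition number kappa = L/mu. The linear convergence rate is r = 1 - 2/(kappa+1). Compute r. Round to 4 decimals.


Step 1: Compute the condition number.
kappa = L/mu = 167/119 = 1.4034
Step 2: Compute the convergence rate.
r = 1 - 2/(kappa + 1) = 1 - 2*mu/(L + mu) = (L - mu)/(L + mu) = 48/286 = 0.1678


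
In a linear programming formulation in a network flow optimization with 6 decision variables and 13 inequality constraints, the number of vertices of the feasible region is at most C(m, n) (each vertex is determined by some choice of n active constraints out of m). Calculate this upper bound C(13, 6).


Each vertex corresponds to some choice of n active constraints out of m, so the number of vertices is at most C(m, n) = m! / (n!(m-n)!).
m = 13, n = 6
Numerator: 13 * 12 * 11 * 10 * 9 * 8
Denominator: 6! = 720
C(13, 6) = 1716


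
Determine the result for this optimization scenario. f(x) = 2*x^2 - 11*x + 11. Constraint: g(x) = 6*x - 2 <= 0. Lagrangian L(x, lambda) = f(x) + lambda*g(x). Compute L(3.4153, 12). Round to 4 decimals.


Step 1: Evaluate f(x).
f(3.4153) = 2*3.4153^2 - 11*3.4153 + 11 = -3.2398
Step 2: Evaluate g(x).
g(3.4153) = 6*3.4153 - 2 = 18.4918
Step 3: Compute Lagrangian.
L = -3.2398 + 12*18.4918 = 218.6618


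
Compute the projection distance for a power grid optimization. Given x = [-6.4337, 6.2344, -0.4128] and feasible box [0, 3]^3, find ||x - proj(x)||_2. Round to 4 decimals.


Project each component onto [0, 3].
clip(-6.4337) = 0.0, clip(6.2344) = 3.0, clip(-0.4128) = 0.0
Projection = [0.0, 3.0, 0.0]
Squared diffs: [41.3925, 10.4613, 0.1704]
Distance = sqrt(52.0242) = 7.2128


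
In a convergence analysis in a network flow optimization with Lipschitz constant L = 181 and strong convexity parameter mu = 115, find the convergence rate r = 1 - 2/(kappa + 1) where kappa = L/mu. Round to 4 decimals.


Step 1: Compute the condition number.
kappa = L/mu = 181/115 = 1.5739
Step 2: Compute the convergence rate.
r = 1 - 2/(kappa + 1) = 1 - 2*mu/(L + mu) = (L - mu)/(L + mu) = 66/296 = 0.223


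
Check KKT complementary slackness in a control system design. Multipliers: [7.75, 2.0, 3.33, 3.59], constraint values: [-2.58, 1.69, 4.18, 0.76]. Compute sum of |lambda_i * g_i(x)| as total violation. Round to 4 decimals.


KKT complementary slackness check:
lambda_1 * g_1 = 7.75 * -2.58 = -19.995
lambda_2 * g_2 = 2.0 * 1.69 = 3.38
lambda_3 * g_3 = 3.33 * 4.18 = 13.9194
lambda_4 * g_4 = 3.59 * 0.76 = 2.7284
Total violation = 19.995 + 3.38 + 13.9194 + 2.7284 = 40.0228


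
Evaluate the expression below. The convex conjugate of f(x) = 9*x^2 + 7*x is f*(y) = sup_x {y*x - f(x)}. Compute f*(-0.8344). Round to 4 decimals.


f*(y) = sup_x {y*x - a*x^2 - b*x} = sup_x {(y-b)*x - a*x^2}
FOC: (y - b) - 2a*x = 0 => x* = (y - b)/(2a)
x* = (-0.8344 - 7)/(2*9) = -0.4352
f*(-0.8344) = (y-b)^2/(4a) = (-0.8344 - 7)^2/(4*9)
= 61.3778/36 = 1.7049


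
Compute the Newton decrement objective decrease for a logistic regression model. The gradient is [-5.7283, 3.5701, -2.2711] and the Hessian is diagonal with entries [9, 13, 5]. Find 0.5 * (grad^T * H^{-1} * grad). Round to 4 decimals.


Step 1: H is diagonal, so H^(-1) * g = [-0.6365, 0.2746, -0.4542].
Step 2: g^T H^(-1) g = sum_i g_i^2 / H_ii
  = (-5.7283)^2/9 + (3.5701)^2/13 + (-2.2711)^2/5
  = 3.6459 + 0.9804 + 1.0316 = 5.6579
Step 3: Objective decrease = 0.5 * g^T H^(-1) g = 2.829


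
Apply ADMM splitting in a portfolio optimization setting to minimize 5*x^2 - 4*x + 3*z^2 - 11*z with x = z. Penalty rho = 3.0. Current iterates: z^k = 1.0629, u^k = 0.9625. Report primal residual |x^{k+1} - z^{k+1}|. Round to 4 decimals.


ADMM iteration with rho = 3.0, z^k = 1.0629, u^k = 0.9625
Step 1: x-update.
Minimize 5*x^2 - 4*x + (3.0/2)*(x - 1.0629 + 0.9625)^2
FOC: (2*5 + 3.0)*x = 4 + 3.0*(1.0629 - 0.9625)
x^{k+1} = 0.3309
Step 2: z-update.
Minimize 3*z^2 - 11*z + (3.0/2)*(0.3309 - z + 0.9625)^2
FOC: (2*3 + 3.0)*z = 11 + 3.0*(0.3309 + 0.9625)
z^{k+1} = 1.6533
Step 3: u-update.
u^{k+1} = 0.9625 + 0.3309 - 1.6533 = -0.36
Step 4: Primal residual = |0.3309 - 1.6533| = 1.3225


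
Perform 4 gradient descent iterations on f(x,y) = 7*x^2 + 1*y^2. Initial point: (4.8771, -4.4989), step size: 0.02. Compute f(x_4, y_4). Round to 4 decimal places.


Gradient descent on f(x,y) = 7*x^2 + 1*y^2.
Starting point: (4.8771, -4.4989), alpha = 0.02
Step 1: grad_x = 2*7*4.8771 = 68.2794, grad_y = 2*1*-4.4989 = -8.9978
  x_1 = 4.8771 - 0.02*68.2794 = 3.5115
  y_1 = -4.4989 - 0.02*-8.9978 = -4.3189
Step 2: grad_x = 2*7*3.5115 = 49.1612, grad_y = 2*1*-4.3189 = -8.6379
  x_2 = 3.5115 - 0.02*49.1612 = 2.5283
  y_2 = -4.3189 - 0.02*-8.6379 = -4.1462
Step 3: grad_x = 2*7*2.5283 = 35.396, grad_y = 2*1*-4.1462 = -8.2924
  x_3 = 2.5283 - 0.02*35.396 = 1.8204
  y_3 = -4.1462 - 0.02*-8.2924 = -3.9803
Step 4: grad_x = 2*7*1.8204 = 25.4851, grad_y = 2*1*-3.9803 = -7.9607
  x_4 = 1.8204 - 0.02*25.4851 = 1.3107
  y_4 = -3.9803 - 0.02*-7.9607 = -3.8211
f(1.3107, -3.8211) = 7*1.3107^2 + 1*(-3.8211)^2 = 26.6259


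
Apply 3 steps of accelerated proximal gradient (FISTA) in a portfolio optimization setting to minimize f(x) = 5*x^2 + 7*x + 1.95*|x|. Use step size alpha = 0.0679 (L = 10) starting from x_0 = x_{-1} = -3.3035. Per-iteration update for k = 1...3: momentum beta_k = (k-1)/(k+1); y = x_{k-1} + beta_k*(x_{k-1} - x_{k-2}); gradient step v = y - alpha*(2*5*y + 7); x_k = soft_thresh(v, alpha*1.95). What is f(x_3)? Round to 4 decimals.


FISTA on f(x) = 5*x^2 + 7*x + 1.95*|x|
L = 10, alpha = 0.0679
Iteration 1: beta = 0.0, y = -3.3035 + 0.0*(-3.3035 + 3.3035) = -3.3035
  grad(y) = -26.035, v = y - alpha*grad = -1.5357
  prox(v) = soft_thresh(-1.5357, 0.1324) = -1.4033
Iteration 2: beta = 0.3333, y = -1.4033 + 0.3333*(-1.4033 + 3.3035) = -0.7699
  grad(y) = -0.6992, v = y - alpha*grad = -0.7224
  prox(v) = soft_thresh(-0.7224, 0.1324) = -0.59
Iteration 3: beta = 0.5, y = -0.59 + 0.5*(-0.59 + 1.4033) = -0.1834
  grad(y) = 5.166, v = y - alpha*grad = -0.5342
  prox(v) = soft_thresh(-0.5342, 0.1324) = -0.4018
f(x_3) = 5*(-0.4018)^2 + 7*(-0.4018) + 1.95*|-0.4018| = -1.2218


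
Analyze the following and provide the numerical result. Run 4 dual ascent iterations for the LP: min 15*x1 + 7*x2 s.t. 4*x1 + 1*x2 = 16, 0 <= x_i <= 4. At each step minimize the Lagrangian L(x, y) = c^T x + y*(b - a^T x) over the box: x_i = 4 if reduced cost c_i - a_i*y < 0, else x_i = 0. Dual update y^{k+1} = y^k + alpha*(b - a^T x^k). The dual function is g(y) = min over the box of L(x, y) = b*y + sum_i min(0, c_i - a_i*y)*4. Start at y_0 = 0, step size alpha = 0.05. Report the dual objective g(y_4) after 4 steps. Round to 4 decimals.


Dual ascent for LP: min 15*x1 + 7*x2, 4*x1 + 1*x2 = 16, 0 <= x_i <= 4
Step 1: y^k = 0.0, reduced costs: (15.0, 7.0)
  x^k = (0.0, 0.0), subgradient = b - a^T x = 16.0
  y^{k+1} = 0.0 + 0.05*16.0 = 0.8
Step 2: y^k = 0.8, reduced costs: (11.8, 6.2)
  x^k = (0.0, 0.0), subgradient = b - a^T x = 16.0
  y^{k+1} = 0.8 + 0.05*16.0 = 1.6
Step 3: y^k = 1.6, reduced costs: (8.6, 5.4)
  x^k = (0.0, 0.0), subgradient = b - a^T x = 16.0
  y^{k+1} = 1.6 + 0.05*16.0 = 2.4
Step 4: y^k = 2.4, reduced costs: (5.4, 4.6)
  x^k = (0.0, 0.0), subgradient = b - a^T x = 16.0
  y^{k+1} = 2.4 + 0.05*16.0 = 3.2
Dual objective at y_4 = 3.2: reduced costs (2.2, 3.8), box minimizer x = (0.0, 0.0)
g(y_4) = b*y + (c1 - a1*y)*x1 + (c2 - a2*y)*x2 = 16*3.2 + 2.2*0.0 + 3.8*0.0 = 51.2 + 0.0 + 0.0 = 51.2


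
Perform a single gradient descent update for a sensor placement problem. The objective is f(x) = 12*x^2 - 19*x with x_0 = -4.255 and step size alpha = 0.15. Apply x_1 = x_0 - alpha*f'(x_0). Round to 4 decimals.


We compute the gradient at x_0 and apply the update.
f'(x) = 24*x - 19
f'(-4.255) = 24*-4.255 - 19 = -121.12
x_1 = -4.255 - 0.15*-121.12 = 13.913


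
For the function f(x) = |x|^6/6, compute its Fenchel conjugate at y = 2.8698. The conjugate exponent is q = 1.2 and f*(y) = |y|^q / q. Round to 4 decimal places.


The conjugate exponent q satisfies 1/p + 1/q = 1.
p = 6, so q = 6/(6 - 1) = 1.2
|y|^q = 2.8698^1.2 = 3.5434
f*(2.8698) = 3.5434 / 1.2 = 2.9528


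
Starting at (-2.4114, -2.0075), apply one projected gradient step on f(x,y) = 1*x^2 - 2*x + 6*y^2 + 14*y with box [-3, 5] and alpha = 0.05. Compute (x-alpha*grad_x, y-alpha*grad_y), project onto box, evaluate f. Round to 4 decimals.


Step 1: Compute gradient at (-2.4114, -2.0075).
grad_x = 2*1*-2.4114 - 2 = -6.8228
grad_y = 2*6*-2.0075 + 14 = -10.09
Step 2: Gradient step.
x_raw = -2.4114 - 0.05*-6.8228 = -2.0703
y_raw = -2.0075 - 0.05*-10.09 = -1.503
Step 3: Project onto [-3, 5].
x_proj = clip(-2.0703) = -2.0703
y_proj = clip(-1.503) = -1.503
Step 4: Evaluate f.
f(-2.0703, -1.503) = 0.9386


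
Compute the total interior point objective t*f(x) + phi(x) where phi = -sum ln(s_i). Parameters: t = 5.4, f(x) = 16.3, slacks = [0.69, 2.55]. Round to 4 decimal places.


Step 1: Compute log-barrier.
ln values: [-0.3711, 0.9361]
phi = -(-0.3711 + 0.9361) = -0.565
Step 2: Compute augmented objective.
t*f(x) = 5.4*16.3 = 88.02
Total = 88.02 - 0.565 = 87.455


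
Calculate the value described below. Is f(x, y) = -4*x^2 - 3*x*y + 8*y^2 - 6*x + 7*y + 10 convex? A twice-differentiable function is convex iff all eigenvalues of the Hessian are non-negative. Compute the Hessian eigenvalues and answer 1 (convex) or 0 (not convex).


The Hessian of f(x,y) = -4*x^2 - 3*x*y + 8*y^2 - 6*x + 7*y + 10 is:
H = [[-8, -3], [-3, 16]]
Trace = -8 + 16 = 8
Determinant = -8*16 - (-3)^2 = -137
Discriminant = (8)^2 - 4*-137 = 612.0
Eigenvalues: lambda_1 = -8.3693, lambda_2 = 16.3693
The function is not convex.

0


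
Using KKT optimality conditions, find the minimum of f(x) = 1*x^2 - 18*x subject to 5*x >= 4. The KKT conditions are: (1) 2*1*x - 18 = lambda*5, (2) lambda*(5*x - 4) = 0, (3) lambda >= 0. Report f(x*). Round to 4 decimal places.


Step 1: Try lambda = 0 (constraint inactive).
Stationarity: 2*1*x - 18 = 0
x* = 18/(2*1) = 9.0
Check constraint: 5*9.0 = 45.0 >= 4 -- satisfied.
Step 2: Compute optimal value.
f(x*) = 1*9.0^2 - 18*9.0 = -81.0


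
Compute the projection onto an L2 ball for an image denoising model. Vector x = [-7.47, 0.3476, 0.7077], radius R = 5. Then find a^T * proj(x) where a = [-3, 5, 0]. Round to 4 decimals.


Step 1: Compute ||x|| (intermediates to 6 decimals).
||x|| = sqrt((-7.47)^2 + 0.3476^2 + 0.7077^2) = 7.511496
Step 2: Project.
Since ||x|| > R, scale = R/||x|| = 5/7.511496 = 0.665646, proj(x) = scale * x
proj(x) = [-4.972376, 0.231379, 0.471078]
Step 3: Dot product.
a^T * proj(x) = -3*(-4.972376) + 5*0.231379 + 0*0.471078 = 16.074


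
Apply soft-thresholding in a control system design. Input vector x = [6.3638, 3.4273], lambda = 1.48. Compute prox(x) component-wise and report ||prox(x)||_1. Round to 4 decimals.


Soft-thresholding with lambda = 1.48:
prox(6.3638) = sign(6.3638)*max(|6.3638| - 1.48, 0) = 4.8838
prox(3.4273) = sign(3.4273)*max(|3.4273| - 1.48, 0) = 1.9473
prox(x) = [4.8838, 1.9473]
||prox(x)||_1 = 4.8838 + 1.9473 = 6.8311


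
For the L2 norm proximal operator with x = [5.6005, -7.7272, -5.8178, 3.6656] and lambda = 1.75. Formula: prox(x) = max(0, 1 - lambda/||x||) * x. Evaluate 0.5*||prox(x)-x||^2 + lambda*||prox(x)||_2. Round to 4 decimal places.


Step 1: Compute ||x||.
||x|| = 11.7626
Step 2: Compute scaling factor.
scale = max(0, 1 - 1.75/11.7626) = 0.8512
Step 3: prox(x) = [4.7673, -6.5776, -4.9522, 3.1202]
||prox(x)|| = 10.0126
Step 4: Proximal objective.
0.5*||prox-x||^2 = 1.5313
lambda*||prox|| = 17.5221
Total = 19.0533


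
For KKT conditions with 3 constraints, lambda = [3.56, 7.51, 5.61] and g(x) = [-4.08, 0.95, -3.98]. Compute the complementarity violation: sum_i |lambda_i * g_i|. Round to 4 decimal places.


KKT complementary slackness check:
lambda_1 * g_1 = 3.56 * -4.08 = -14.5248
lambda_2 * g_2 = 7.51 * 0.95 = 7.1345
lambda_3 * g_3 = 5.61 * -3.98 = -22.3278
Total violation = 14.5248 + 7.1345 + 22.3278 = 43.9871


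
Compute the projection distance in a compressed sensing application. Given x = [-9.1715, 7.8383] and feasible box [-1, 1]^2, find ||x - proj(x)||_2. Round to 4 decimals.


Project each component onto [-1, 1].
clip(-9.1715) = -1.0, clip(7.8383) = 1.0
Projection = [-1.0, 1.0]
Squared diffs: [66.7734, 46.7623]
Distance = sqrt(113.5357) = 10.6553


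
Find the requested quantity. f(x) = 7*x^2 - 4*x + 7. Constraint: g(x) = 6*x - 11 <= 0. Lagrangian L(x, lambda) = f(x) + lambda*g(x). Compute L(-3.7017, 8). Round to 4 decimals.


Step 1: Evaluate f(x).
f(-3.7017) = 7*(-3.7017)^2 - 4*(-3.7017) + 7 = 117.7249
Step 2: Evaluate g(x).
g(-3.7017) = 6*-3.7017 - 11 = -33.2102
Step 3: Compute Lagrangian.
L = 117.7249 + 8*-33.2102 = -147.9567


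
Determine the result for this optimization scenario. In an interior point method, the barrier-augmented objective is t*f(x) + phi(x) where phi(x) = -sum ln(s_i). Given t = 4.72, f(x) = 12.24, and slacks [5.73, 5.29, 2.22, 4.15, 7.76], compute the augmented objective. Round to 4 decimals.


Step 1: Compute log-barrier.
ln values: [1.7457, 1.6658, 0.7975, 1.4231, 2.049]
phi = -(1.7457 + 1.6658 + 0.7975 + 1.4231 + 2.049) = -7.6811
Step 2: Compute augmented objective.
t*f(x) = 4.72*12.24 = 57.7728
Total = 57.7728 - 7.6811 = 50.0917


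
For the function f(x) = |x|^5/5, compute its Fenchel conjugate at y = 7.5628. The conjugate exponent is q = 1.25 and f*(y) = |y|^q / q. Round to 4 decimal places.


The conjugate exponent q satisfies 1/p + 1/q = 1.
p = 5, so q = 5/(5 - 1) = 1.25
|y|^q = 7.5628^1.25 = 12.5416
f*(7.5628) = 12.5416 / 1.25 = 10.0333
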